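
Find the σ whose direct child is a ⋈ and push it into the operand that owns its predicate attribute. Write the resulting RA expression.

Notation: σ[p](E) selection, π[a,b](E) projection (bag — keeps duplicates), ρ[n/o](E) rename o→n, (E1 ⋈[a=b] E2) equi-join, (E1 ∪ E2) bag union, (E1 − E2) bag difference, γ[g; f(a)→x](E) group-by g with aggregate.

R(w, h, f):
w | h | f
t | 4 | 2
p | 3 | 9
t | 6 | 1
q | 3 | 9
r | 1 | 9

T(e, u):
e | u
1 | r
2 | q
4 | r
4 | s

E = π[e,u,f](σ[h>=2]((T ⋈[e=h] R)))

σ filters on h, owned by the right side.
E' = π[e,u,f]((T ⋈[e=h] σ[h>=2](R)))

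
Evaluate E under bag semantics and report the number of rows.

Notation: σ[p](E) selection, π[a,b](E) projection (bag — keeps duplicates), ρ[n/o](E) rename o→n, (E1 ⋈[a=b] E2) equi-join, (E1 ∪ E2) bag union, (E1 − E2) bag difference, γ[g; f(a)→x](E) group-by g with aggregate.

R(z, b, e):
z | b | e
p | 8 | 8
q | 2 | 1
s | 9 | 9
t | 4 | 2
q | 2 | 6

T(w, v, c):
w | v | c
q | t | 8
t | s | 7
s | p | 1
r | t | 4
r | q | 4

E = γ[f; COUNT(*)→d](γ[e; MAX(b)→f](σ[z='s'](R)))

Stepwise |·|:
  R → 5
  σ[z='s'](R) → 1
  γ[e; MAX(b)→f](σ[z='s'](R)) → 1
  γ[f; COUNT(*)→d](γ[e; MAX(b)→f](σ[z='s'](R))) → 1

|E| = 1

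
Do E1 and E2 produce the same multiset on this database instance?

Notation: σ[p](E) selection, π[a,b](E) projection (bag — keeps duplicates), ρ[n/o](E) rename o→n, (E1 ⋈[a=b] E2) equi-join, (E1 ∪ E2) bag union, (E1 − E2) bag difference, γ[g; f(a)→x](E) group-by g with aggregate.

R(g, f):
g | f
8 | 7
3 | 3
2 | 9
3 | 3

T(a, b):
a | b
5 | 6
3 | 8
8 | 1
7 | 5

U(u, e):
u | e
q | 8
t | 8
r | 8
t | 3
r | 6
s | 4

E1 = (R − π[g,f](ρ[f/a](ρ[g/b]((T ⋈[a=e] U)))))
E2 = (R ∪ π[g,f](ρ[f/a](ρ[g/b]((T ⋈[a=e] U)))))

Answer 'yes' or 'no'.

E1 stepwise |·|:
  R → 4
  T → 4
  U → 6
  (T ⋈[a=e] U) → 4
  ρ[g/b]((T ⋈[a=e] U)) → 4
  ρ[f/a](ρ[g/b]((T ⋈[a=e] U))) → 4
  π[g,f](ρ[f/a](ρ[g/b]((T ⋈[a=e] U)))) → 4
  (R − π[g,f](ρ[f/a](ρ[g/b]((T ⋈[a=e] U))))) → 4
E2 stepwise |·|:
  R → 4
  T → 4
  U → 6
  (T ⋈[a=e] U) → 4
  ρ[g/b]((T ⋈[a=e] U)) → 4
  ρ[f/a](ρ[g/b]((T ⋈[a=e] U))) → 4
  π[g,f](ρ[f/a](ρ[g/b]((T ⋈[a=e] U)))) → 4
  (R ∪ π[g,f](ρ[f/a](ρ[g/b]((T ⋈[a=e] U))))) → 8

E1 result:
g | f
2 | 9
3 | 3
3 | 3
8 | 7
E2 result:
g | f
1 | 8
1 | 8
1 | 8
2 | 9
3 | 3
3 | 3
8 | 3
8 | 7
Witness: (1, 8) appears 0× in E1 but 3× in E2.

no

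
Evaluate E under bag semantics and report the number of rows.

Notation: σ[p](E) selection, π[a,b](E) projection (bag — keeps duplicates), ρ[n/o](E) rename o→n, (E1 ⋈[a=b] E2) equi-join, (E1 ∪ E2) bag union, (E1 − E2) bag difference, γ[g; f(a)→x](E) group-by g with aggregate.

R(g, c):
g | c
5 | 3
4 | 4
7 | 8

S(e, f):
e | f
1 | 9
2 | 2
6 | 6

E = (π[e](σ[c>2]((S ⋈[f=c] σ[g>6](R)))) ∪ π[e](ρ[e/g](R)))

Stepwise |·|:
  S → 3
  R → 3
  σ[g>6](R) → 1
  (S ⋈[f=c] σ[g>6](R)) → 0
  σ[c>2]((S ⋈[f=c] σ[g>6](R))) → 0
  π[e](σ[c>2]((S ⋈[f=c] σ[g>6](R)))) → 0
  R → 3
  ρ[e/g](R) → 3
  π[e](ρ[e/g](R)) → 3
  (π[e](σ[c>2]((S ⋈[f=c] σ[g>6](R)))) ∪ π[e](ρ[e/g](R))) → 3

|E| = 3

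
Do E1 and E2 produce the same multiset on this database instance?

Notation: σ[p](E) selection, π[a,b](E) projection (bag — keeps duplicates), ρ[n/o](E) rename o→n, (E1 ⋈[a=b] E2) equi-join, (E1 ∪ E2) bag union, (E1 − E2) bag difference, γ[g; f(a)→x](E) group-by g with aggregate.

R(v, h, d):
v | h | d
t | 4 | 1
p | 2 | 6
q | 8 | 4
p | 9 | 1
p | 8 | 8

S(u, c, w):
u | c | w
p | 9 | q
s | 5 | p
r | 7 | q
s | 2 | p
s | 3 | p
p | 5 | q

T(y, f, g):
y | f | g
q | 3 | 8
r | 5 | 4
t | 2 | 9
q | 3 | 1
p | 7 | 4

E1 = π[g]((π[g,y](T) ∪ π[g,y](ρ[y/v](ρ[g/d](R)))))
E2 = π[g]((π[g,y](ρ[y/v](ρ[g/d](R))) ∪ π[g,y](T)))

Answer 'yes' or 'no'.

E1 subexpression sizes:
  T → 5
  π[g,y](T) → 5
  R → 5
  ρ[g/d](R) → 5
  ρ[y/v](ρ[g/d](R)) → 5
  π[g,y](ρ[y/v](ρ[g/d](R))) → 5
  (π[g,y](T) ∪ π[g,y](ρ[y/v](ρ[g/d](R)))) → 10
  π[g]((π[g,y](T) ∪ π[g,y](ρ[y/v](ρ[g/d](R))))) → 10
E2 subexpression sizes:
  R → 5
  ρ[g/d](R) → 5
  ρ[y/v](ρ[g/d](R)) → 5
  π[g,y](ρ[y/v](ρ[g/d](R))) → 5
  T → 5
  π[g,y](T) → 5
  (π[g,y](ρ[y/v](ρ[g/d](R))) ∪ π[g,y](T)) → 10
  π[g]((π[g,y](ρ[y/v](ρ[g/d](R))) ∪ π[g,y](T))) → 10

E1 and E2 produce the same multiset:
g
1
1
1
4
4
4
6
8
8
9

yes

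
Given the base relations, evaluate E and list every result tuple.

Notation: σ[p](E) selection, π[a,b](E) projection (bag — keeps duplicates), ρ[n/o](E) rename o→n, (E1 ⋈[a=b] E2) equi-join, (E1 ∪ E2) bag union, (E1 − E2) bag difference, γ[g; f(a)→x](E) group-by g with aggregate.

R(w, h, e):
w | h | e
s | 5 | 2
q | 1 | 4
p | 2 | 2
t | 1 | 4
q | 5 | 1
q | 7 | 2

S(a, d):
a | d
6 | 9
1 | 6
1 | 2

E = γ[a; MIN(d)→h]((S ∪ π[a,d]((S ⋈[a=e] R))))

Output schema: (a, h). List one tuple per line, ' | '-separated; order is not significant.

Subexpression sizes:
  S → 3
  S → 3
  R → 6
  (S ⋈[a=e] R) → 2
  π[a,d]((S ⋈[a=e] R)) → 2
  (S ∪ π[a,d]((S ⋈[a=e] R))) → 5
  γ[a; MIN(d)→h]((S ∪ π[a,d]((S ⋈[a=e] R)))) → 2

== RESULT ==
a | h
1 | 2
6 | 9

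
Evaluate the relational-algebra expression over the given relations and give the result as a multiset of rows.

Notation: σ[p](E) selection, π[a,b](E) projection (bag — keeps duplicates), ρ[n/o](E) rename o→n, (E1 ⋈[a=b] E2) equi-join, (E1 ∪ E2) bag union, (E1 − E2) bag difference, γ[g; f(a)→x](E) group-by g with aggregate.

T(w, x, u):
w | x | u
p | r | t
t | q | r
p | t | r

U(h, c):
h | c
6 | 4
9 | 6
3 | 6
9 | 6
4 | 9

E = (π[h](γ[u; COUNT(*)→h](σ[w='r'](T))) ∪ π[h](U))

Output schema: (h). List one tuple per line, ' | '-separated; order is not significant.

Stepwise |·|:
  T → 3
  σ[w='r'](T) → 0
  γ[u; COUNT(*)→h](σ[w='r'](T)) → 0
  π[h](γ[u; COUNT(*)→h](σ[w='r'](T))) → 0
  U → 5
  π[h](U) → 5
  (π[h](γ[u; COUNT(*)→h](σ[w='r'](T))) ∪ π[h](U)) → 5

== RESULT ==
h
3
4
6
9
9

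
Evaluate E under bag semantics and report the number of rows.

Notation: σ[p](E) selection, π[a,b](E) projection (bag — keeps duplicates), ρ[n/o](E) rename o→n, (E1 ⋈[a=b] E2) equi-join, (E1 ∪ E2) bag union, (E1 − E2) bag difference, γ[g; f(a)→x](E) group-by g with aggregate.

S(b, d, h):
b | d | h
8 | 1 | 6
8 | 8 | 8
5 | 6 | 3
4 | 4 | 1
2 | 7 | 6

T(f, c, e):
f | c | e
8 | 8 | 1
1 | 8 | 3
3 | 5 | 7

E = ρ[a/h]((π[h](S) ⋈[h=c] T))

Stepwise |·|:
  S → 5
  π[h](S) → 5
  T → 3
  (π[h](S) ⋈[h=c] T) → 2
  ρ[a/h]((π[h](S) ⋈[h=c] T)) → 2

|E| = 2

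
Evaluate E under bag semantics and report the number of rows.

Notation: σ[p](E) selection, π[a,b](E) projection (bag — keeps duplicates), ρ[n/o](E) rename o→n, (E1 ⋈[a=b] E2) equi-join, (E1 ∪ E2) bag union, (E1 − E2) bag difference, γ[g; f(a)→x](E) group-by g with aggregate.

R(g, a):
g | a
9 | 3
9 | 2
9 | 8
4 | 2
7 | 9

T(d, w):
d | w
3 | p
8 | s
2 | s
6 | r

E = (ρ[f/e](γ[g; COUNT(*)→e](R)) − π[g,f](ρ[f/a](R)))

Per-node cardinality:
  R → 5
  γ[g; COUNT(*)→e](R) → 3
  ρ[f/e](γ[g; COUNT(*)→e](R)) → 3
  R → 5
  ρ[f/a](R) → 5
  π[g,f](ρ[f/a](R)) → 5
  (ρ[f/e](γ[g; COUNT(*)→e](R)) − π[g,f](ρ[f/a](R))) → 2

|E| = 2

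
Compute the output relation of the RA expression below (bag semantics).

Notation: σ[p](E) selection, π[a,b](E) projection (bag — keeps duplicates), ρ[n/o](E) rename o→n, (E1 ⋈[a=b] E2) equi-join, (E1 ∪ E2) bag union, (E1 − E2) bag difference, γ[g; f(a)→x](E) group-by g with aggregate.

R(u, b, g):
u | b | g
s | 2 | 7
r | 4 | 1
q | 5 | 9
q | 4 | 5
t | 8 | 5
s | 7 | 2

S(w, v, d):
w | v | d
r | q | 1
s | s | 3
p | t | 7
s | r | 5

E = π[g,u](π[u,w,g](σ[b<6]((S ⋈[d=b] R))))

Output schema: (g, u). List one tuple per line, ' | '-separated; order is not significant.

Subexpression sizes:
  S → 4
  R → 6
  (S ⋈[d=b] R) → 2
  σ[b<6]((S ⋈[d=b] R)) → 1
  π[u,w,g](σ[b<6]((S ⋈[d=b] R))) → 1
  π[g,u](π[u,w,g](σ[b<6]((S ⋈[d=b] R)))) → 1

== RESULT ==
g | u
9 | q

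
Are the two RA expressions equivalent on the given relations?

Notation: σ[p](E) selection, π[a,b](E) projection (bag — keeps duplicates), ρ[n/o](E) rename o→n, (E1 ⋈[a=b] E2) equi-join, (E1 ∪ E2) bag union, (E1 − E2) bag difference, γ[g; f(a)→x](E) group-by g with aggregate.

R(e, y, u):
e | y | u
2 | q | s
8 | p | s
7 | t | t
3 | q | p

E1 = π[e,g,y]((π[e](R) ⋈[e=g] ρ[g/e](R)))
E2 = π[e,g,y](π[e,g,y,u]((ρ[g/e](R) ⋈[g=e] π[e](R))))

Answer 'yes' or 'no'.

E1 per-node cardinality:
  R → 4
  π[e](R) → 4
  R → 4
  ρ[g/e](R) → 4
  (π[e](R) ⋈[e=g] ρ[g/e](R)) → 4
  π[e,g,y]((π[e](R) ⋈[e=g] ρ[g/e](R))) → 4
E2 per-node cardinality:
  R → 4
  ρ[g/e](R) → 4
  R → 4
  π[e](R) → 4
  (ρ[g/e](R) ⋈[g=e] π[e](R)) → 4
  π[e,g,y,u]((ρ[g/e](R) ⋈[g=e] π[e](R))) → 4
  π[e,g,y](π[e,g,y,u]((ρ[g/e](R) ⋈[g=e] π[e](R)))) → 4

E1 and E2 produce the same multiset:
e | g | y
2 | 2 | q
3 | 3 | q
7 | 7 | t
8 | 8 | p

yes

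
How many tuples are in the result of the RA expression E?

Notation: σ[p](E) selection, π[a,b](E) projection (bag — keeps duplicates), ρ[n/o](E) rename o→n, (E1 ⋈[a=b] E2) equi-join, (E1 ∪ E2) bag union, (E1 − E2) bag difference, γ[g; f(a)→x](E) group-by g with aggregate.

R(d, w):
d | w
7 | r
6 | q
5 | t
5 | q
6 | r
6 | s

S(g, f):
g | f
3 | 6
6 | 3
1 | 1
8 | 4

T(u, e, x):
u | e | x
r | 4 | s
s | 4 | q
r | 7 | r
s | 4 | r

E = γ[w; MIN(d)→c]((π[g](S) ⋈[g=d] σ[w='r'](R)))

Per-node cardinality:
  S → 4
  π[g](S) → 4
  R → 6
  σ[w='r'](R) → 2
  (π[g](S) ⋈[g=d] σ[w='r'](R)) → 1
  γ[w; MIN(d)→c]((π[g](S) ⋈[g=d] σ[w='r'](R))) → 1

|E| = 1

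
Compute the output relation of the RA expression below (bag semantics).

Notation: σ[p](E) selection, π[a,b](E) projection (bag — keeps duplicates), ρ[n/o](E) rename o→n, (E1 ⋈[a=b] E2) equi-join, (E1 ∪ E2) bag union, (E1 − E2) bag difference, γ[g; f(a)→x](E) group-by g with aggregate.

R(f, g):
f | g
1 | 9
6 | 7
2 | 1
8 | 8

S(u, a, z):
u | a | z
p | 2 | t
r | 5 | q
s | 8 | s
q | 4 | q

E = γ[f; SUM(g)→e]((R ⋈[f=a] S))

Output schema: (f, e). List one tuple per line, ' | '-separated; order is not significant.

Per-node cardinality:
  R → 4
  S → 4
  (R ⋈[f=a] S) → 2
  γ[f; SUM(g)→e]((R ⋈[f=a] S)) → 2

== RESULT ==
f | e
2 | 1
8 | 8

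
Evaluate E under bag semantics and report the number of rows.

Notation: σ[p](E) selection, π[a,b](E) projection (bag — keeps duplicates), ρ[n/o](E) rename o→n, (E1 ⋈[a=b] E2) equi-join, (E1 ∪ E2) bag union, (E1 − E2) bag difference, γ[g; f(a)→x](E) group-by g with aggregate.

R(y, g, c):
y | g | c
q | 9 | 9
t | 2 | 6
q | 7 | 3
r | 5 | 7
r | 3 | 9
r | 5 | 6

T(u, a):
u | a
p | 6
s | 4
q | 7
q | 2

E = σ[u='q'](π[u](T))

Subexpression sizes:
  T → 4
  π[u](T) → 4
  σ[u='q'](π[u](T)) → 2

|E| = 2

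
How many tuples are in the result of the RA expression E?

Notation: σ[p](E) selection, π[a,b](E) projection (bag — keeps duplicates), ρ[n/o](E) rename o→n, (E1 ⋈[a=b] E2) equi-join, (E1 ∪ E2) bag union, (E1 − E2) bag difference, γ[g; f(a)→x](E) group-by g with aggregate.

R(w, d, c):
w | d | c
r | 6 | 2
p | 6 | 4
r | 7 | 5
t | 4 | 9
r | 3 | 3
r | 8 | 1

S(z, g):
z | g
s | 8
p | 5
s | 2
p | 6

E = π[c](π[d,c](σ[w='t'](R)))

Per-node cardinality:
  R → 6
  σ[w='t'](R) → 1
  π[d,c](σ[w='t'](R)) → 1
  π[c](π[d,c](σ[w='t'](R))) → 1

|E| = 1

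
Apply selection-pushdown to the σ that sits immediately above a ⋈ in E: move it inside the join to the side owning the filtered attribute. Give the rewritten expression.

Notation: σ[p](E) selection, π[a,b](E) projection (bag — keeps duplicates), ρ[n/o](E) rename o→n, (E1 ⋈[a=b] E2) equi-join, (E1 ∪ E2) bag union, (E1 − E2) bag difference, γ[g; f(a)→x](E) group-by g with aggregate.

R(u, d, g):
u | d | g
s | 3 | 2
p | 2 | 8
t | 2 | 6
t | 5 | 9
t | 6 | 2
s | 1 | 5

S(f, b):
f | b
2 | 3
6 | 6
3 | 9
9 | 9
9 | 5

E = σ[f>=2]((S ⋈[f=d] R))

σ filters on f, owned by the left side.
E' = (σ[f>=2](S) ⋈[f=d] R)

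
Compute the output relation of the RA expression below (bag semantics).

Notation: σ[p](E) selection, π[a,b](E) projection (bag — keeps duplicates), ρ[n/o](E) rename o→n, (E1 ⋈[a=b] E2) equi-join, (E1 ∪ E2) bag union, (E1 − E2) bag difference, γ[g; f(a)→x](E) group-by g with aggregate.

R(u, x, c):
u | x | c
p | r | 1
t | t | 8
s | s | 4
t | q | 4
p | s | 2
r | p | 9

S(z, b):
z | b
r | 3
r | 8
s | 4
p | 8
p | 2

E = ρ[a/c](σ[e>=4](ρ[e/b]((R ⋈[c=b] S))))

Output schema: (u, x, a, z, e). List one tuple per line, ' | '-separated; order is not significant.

Subexpression sizes:
  R → 6
  S → 5
  (R ⋈[c=b] S) → 5
  ρ[e/b]((R ⋈[c=b] S)) → 5
  σ[e>=4](ρ[e/b]((R ⋈[c=b] S))) → 4
  ρ[a/c](σ[e>=4](ρ[e/b]((R ⋈[c=b] S)))) → 4

== RESULT ==
u | x | a | z | e
s | s | 4 | s | 4
t | q | 4 | s | 4
t | t | 8 | p | 8
t | t | 8 | r | 8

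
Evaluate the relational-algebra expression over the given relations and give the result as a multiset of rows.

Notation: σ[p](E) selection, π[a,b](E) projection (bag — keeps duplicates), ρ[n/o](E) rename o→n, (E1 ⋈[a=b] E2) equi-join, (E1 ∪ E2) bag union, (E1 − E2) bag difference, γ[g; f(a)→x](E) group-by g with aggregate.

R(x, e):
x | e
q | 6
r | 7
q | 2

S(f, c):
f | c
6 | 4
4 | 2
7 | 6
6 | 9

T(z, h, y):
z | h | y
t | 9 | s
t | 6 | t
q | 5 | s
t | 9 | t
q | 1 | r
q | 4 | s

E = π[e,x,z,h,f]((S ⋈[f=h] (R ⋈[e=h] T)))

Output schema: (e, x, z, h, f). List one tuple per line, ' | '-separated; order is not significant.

Stepwise |·|:
  S → 4
  R → 3
  T → 6
  (R ⋈[e=h] T) → 1
  (S ⋈[f=h] (R ⋈[e=h] T)) → 2
  π[e,x,z,h,f]((S ⋈[f=h] (R ⋈[e=h] T))) → 2

== RESULT ==
e | x | z | h | f
6 | q | t | 6 | 6
6 | q | t | 6 | 6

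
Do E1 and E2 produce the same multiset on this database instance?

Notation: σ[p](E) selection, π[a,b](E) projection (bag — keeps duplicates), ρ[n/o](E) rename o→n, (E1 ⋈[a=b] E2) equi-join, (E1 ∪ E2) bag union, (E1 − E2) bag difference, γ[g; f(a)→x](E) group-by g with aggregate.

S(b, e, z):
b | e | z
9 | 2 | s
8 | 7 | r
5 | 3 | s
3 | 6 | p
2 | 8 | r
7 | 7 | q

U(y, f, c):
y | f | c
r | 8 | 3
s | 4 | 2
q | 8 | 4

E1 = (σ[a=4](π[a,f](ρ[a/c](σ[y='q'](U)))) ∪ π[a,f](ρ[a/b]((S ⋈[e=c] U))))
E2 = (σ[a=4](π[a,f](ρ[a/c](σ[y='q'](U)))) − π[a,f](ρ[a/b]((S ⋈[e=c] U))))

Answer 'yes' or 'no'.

E1 subexpression sizes:
  U → 3
  σ[y='q'](U) → 1
  ρ[a/c](σ[y='q'](U)) → 1
  π[a,f](ρ[a/c](σ[y='q'](U))) → 1
  σ[a=4](π[a,f](ρ[a/c](σ[y='q'](U)))) → 1
  S → 6
  U → 3
  (S ⋈[e=c] U) → 2
  ρ[a/b]((S ⋈[e=c] U)) → 2
  π[a,f](ρ[a/b]((S ⋈[e=c] U))) → 2
  (σ[a=4](π[a,f](ρ[a/c](σ[y='q'](U)))) ∪ π[a,f](ρ[a/b]((S ⋈[e=c] U)))) → 3
E2 subexpression sizes:
  U → 3
  σ[y='q'](U) → 1
  ρ[a/c](σ[y='q'](U)) → 1
  π[a,f](ρ[a/c](σ[y='q'](U))) → 1
  σ[a=4](π[a,f](ρ[a/c](σ[y='q'](U)))) → 1
  S → 6
  U → 3
  (S ⋈[e=c] U) → 2
  ρ[a/b]((S ⋈[e=c] U)) → 2
  π[a,f](ρ[a/b]((S ⋈[e=c] U))) → 2
  (σ[a=4](π[a,f](ρ[a/c](σ[y='q'](U)))) − π[a,f](ρ[a/b]((S ⋈[e=c] U)))) → 1

E1 result:
a | f
4 | 8
5 | 8
9 | 4
E2 result:
a | f
4 | 8
Witness: (9, 4) appears 1× in E1 but 0× in E2.

no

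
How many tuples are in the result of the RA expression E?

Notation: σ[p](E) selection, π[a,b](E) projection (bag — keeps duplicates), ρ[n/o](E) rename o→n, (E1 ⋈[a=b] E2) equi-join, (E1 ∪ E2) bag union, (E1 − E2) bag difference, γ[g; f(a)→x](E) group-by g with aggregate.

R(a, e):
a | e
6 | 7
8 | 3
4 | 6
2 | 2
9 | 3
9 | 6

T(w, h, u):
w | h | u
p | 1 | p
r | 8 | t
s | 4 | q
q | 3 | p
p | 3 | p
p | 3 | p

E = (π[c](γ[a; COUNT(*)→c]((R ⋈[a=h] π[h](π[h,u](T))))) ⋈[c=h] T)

Row counts bottom-up:
  R → 6
  T → 6
  π[h,u](T) → 6
  π[h](π[h,u](T)) → 6
  (R ⋈[a=h] π[h](π[h,u](T))) → 2
  γ[a; COUNT(*)→c]((R ⋈[a=h] π[h](π[h,u](T)))) → 2
  π[c](γ[a; COUNT(*)→c]((R ⋈[a=h] π[h](π[h,u](T))))) → 2
  T → 6
  (π[c](γ[a; COUNT(*)→c]((R ⋈[a=h] π[h](π[h,u](T))))) ⋈[c=h] T) → 2

|E| = 2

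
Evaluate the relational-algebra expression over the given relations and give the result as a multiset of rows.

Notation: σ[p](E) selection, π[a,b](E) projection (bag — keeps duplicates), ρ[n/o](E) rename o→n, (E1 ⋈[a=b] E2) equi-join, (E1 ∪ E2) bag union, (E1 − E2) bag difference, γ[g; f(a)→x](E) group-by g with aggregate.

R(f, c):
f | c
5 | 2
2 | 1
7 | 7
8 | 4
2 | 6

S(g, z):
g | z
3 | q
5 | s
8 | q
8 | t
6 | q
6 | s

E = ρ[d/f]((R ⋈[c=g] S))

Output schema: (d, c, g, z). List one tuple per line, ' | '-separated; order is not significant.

Row counts bottom-up:
  R → 5
  S → 6
  (R ⋈[c=g] S) → 2
  ρ[d/f]((R ⋈[c=g] S)) → 2

== RESULT ==
d | c | g | z
2 | 6 | 6 | q
2 | 6 | 6 | s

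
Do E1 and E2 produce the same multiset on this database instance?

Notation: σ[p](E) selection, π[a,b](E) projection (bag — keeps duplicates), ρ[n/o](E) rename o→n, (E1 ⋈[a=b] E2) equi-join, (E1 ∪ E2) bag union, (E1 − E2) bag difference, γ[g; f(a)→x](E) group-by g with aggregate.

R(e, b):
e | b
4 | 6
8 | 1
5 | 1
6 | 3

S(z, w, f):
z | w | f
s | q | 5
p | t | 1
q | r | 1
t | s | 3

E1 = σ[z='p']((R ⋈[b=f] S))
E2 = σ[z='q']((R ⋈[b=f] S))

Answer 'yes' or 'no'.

E1 subexpression sizes:
  R → 4
  S → 4
  (R ⋈[b=f] S) → 5
  σ[z='p']((R ⋈[b=f] S)) → 2
E2 subexpression sizes:
  R → 4
  S → 4
  (R ⋈[b=f] S) → 5
  σ[z='q']((R ⋈[b=f] S)) → 2

E1 result:
e | b | z | w | f
5 | 1 | p | t | 1
8 | 1 | p | t | 1
E2 result:
e | b | z | w | f
5 | 1 | q | r | 1
8 | 1 | q | r | 1
Witness: (8, 1, 'q', 'r', 1) appears 0× in E1 but 1× in E2.

no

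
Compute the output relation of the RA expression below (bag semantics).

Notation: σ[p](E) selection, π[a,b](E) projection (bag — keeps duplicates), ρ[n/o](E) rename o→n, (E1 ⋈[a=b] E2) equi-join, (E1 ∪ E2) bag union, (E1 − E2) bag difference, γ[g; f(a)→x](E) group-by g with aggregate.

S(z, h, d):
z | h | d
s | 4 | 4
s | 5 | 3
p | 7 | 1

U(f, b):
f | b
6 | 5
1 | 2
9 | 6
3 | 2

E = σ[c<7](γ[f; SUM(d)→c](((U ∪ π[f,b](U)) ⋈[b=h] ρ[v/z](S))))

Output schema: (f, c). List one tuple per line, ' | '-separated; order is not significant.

Subexpression sizes:
  U → 4
  U → 4
  π[f,b](U) → 4
  (U ∪ π[f,b](U)) → 8
  S → 3
  ρ[v/z](S) → 3
  ((U ∪ π[f,b](U)) ⋈[b=h] ρ[v/z](S)) → 2
  γ[f; SUM(d)→c](((U ∪ π[f,b](U)) ⋈[b=h] ρ[v/z](S))) → 1
  σ[c<7](γ[f; SUM(d)→c](((U ∪ π[f,b](U)) ⋈[b=h] ρ[v/z](S)))) → 1

== RESULT ==
f | c
6 | 6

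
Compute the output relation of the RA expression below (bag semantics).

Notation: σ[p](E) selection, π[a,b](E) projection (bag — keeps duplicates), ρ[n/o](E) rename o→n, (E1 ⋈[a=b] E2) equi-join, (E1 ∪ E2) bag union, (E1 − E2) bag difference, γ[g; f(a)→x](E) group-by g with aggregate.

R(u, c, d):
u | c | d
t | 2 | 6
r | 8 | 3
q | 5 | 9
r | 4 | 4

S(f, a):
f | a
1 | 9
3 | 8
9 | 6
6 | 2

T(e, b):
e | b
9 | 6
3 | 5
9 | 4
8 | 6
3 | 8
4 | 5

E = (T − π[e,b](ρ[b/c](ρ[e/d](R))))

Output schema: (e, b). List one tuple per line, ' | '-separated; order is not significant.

Per-node cardinality:
  T → 6
  R → 4
  ρ[e/d](R) → 4
  ρ[b/c](ρ[e/d](R)) → 4
  π[e,b](ρ[b/c](ρ[e/d](R))) → 4
  (T − π[e,b](ρ[b/c](ρ[e/d](R)))) → 5

== RESULT ==
e | b
3 | 5
4 | 5
8 | 6
9 | 4
9 | 6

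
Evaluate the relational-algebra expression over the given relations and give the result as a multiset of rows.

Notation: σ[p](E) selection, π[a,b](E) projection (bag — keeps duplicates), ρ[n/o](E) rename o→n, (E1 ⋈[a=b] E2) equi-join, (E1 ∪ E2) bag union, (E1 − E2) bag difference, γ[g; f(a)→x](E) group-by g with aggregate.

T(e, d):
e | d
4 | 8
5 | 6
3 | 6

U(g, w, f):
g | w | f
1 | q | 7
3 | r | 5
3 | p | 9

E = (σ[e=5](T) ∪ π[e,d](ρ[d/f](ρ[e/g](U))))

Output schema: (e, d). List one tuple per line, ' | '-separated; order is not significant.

Stepwise |·|:
  T → 3
  σ[e=5](T) → 1
  U → 3
  ρ[e/g](U) → 3
  ρ[d/f](ρ[e/g](U)) → 3
  π[e,d](ρ[d/f](ρ[e/g](U))) → 3
  (σ[e=5](T) ∪ π[e,d](ρ[d/f](ρ[e/g](U)))) → 4

== RESULT ==
e | d
1 | 7
3 | 5
3 | 9
5 | 6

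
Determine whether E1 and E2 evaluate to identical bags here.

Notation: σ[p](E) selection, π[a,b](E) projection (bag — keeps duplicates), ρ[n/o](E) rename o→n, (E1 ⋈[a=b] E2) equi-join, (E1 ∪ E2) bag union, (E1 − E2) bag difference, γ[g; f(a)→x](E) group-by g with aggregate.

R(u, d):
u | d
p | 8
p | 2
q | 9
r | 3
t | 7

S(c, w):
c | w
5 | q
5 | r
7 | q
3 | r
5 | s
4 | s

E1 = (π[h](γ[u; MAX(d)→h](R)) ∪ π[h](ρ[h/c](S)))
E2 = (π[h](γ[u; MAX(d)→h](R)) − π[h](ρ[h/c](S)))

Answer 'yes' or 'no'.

E1 stepwise |·|:
  R → 5
  γ[u; MAX(d)→h](R) → 4
  π[h](γ[u; MAX(d)→h](R)) → 4
  S → 6
  ρ[h/c](S) → 6
  π[h](ρ[h/c](S)) → 6
  (π[h](γ[u; MAX(d)→h](R)) ∪ π[h](ρ[h/c](S))) → 10
E2 stepwise |·|:
  R → 5
  γ[u; MAX(d)→h](R) → 4
  π[h](γ[u; MAX(d)→h](R)) → 4
  S → 6
  ρ[h/c](S) → 6
  π[h](ρ[h/c](S)) → 6
  (π[h](γ[u; MAX(d)→h](R)) − π[h](ρ[h/c](S))) → 2

E1 result:
h
3
3
4
5
5
5
7
7
8
9
E2 result:
h
8
9
Witness: (7,) appears 2× in E1 but 0× in E2.

no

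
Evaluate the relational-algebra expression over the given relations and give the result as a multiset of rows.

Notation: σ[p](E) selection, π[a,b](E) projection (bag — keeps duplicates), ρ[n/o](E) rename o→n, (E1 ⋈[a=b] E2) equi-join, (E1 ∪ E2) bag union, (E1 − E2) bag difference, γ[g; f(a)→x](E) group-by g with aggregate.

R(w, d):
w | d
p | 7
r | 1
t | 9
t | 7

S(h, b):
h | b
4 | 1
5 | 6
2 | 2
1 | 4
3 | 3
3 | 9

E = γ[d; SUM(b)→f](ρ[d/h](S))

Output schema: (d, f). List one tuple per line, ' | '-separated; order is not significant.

Subexpression sizes:
  S → 6
  ρ[d/h](S) → 6
  γ[d; SUM(b)→f](ρ[d/h](S)) → 5

== RESULT ==
d | f
1 | 4
2 | 2
3 | 12
4 | 1
5 | 6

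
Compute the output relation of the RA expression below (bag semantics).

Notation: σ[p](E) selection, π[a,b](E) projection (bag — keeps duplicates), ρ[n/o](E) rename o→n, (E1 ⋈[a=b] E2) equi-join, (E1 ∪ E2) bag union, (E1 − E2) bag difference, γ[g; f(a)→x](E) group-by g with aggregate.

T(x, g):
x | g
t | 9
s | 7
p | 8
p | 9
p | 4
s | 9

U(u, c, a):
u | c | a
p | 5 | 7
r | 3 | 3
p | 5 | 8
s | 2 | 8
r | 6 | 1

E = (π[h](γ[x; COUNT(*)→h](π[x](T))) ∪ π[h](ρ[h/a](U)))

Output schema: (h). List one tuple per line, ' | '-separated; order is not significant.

Subexpression sizes:
  T → 6
  π[x](T) → 6
  γ[x; COUNT(*)→h](π[x](T)) → 3
  π[h](γ[x; COUNT(*)→h](π[x](T))) → 3
  U → 5
  ρ[h/a](U) → 5
  π[h](ρ[h/a](U)) → 5
  (π[h](γ[x; COUNT(*)→h](π[x](T))) ∪ π[h](ρ[h/a](U))) → 8

== RESULT ==
h
1
1
2
3
3
7
8
8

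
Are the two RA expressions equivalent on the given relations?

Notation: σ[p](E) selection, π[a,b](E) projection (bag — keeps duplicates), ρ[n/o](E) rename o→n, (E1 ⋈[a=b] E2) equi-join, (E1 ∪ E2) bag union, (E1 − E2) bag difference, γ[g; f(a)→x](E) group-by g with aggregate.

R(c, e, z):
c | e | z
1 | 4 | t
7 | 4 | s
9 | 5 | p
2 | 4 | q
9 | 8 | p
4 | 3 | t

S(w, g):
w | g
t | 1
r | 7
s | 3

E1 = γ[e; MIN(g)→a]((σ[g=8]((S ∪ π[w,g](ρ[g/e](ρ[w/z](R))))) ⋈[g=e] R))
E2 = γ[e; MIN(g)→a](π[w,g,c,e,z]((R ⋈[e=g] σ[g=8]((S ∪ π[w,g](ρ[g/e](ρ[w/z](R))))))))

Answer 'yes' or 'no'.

E1 subexpression sizes:
  S → 3
  R → 6
  ρ[w/z](R) → 6
  ρ[g/e](ρ[w/z](R)) → 6
  π[w,g](ρ[g/e](ρ[w/z](R))) → 6
  (S ∪ π[w,g](ρ[g/e](ρ[w/z](R)))) → 9
  σ[g=8]((S ∪ π[w,g](ρ[g/e](ρ[w/z](R))))) → 1
  R → 6
  (σ[g=8]((S ∪ π[w,g](ρ[g/e](ρ[w/z](R))))) ⋈[g=e] R) → 1
  γ[e; MIN(g)→a]((σ[g=8]((S ∪ π[w,g](ρ[g/e](ρ[w/z](R))))) ⋈[g=e] R)) → 1
E2 subexpression sizes:
  R → 6
  S → 3
  R → 6
  ρ[w/z](R) → 6
  ρ[g/e](ρ[w/z](R)) → 6
  π[w,g](ρ[g/e](ρ[w/z](R))) → 6
  (S ∪ π[w,g](ρ[g/e](ρ[w/z](R)))) → 9
  σ[g=8]((S ∪ π[w,g](ρ[g/e](ρ[w/z](R))))) → 1
  (R ⋈[e=g] σ[g=8]((S ∪ π[w,g](ρ[g/e](ρ[w/z](R)))))) → 1
  π[w,g,c,e,z]((R ⋈[e=g] σ[g=8]((S ∪ π[w,g](ρ[g/e](ρ[w/z](R))))))) → 1
  γ[e; MIN(g)→a](π[w,g,c,e,z]((R ⋈[e=g] σ[g=8]((S ∪ π[w,g](ρ[g/e](ρ[w/z](R)))))))) → 1

E1 and E2 produce the same multiset:
e | a
8 | 8

yes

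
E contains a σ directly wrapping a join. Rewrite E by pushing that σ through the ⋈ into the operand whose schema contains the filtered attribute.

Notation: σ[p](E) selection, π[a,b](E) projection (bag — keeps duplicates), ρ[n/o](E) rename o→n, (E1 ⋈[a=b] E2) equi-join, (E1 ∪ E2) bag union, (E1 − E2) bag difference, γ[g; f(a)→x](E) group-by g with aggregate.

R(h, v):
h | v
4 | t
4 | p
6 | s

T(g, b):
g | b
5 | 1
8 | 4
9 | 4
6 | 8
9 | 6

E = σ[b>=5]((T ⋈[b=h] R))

σ filters on b, owned by the left side.
E' = (σ[b>=5](T) ⋈[b=h] R)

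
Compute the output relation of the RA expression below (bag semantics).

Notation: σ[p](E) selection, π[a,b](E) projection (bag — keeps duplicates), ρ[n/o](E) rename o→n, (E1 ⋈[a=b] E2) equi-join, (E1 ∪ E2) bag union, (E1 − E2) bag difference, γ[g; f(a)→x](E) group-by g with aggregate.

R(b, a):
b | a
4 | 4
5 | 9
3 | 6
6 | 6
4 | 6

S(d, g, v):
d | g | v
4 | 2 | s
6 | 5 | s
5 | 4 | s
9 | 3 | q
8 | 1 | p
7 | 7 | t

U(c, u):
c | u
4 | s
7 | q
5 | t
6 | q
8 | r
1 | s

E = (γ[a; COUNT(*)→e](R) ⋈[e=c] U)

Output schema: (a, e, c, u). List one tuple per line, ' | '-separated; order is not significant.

Row counts bottom-up:
  R → 5
  γ[a; COUNT(*)→e](R) → 3
  U → 6
  (γ[a; COUNT(*)→e](R) ⋈[e=c] U) → 2

== RESULT ==
a | e | c | u
4 | 1 | 1 | s
9 | 1 | 1 | s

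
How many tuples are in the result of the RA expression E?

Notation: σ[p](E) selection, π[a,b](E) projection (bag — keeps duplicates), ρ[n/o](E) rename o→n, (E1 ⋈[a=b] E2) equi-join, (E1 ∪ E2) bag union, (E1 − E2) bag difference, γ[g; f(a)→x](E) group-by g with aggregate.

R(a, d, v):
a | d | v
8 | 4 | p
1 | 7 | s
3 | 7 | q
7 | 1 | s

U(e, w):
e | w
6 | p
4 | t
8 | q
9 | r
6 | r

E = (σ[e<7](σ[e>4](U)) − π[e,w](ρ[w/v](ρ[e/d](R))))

Stepwise |·|:
  U → 5
  σ[e>4](U) → 4
  σ[e<7](σ[e>4](U)) → 2
  R → 4
  ρ[e/d](R) → 4
  ρ[w/v](ρ[e/d](R)) → 4
  π[e,w](ρ[w/v](ρ[e/d](R))) → 4
  (σ[e<7](σ[e>4](U)) − π[e,w](ρ[w/v](ρ[e/d](R)))) → 2

|E| = 2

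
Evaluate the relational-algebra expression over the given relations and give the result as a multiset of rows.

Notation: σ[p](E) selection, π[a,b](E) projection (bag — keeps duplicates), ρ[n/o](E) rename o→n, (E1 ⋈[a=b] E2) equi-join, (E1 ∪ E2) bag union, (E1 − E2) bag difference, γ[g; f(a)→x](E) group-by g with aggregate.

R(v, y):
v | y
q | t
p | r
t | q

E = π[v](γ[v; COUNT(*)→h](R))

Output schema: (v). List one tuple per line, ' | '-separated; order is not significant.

Per-node cardinality:
  R → 3
  γ[v; COUNT(*)→h](R) → 3
  π[v](γ[v; COUNT(*)→h](R)) → 3

== RESULT ==
v
p
q
t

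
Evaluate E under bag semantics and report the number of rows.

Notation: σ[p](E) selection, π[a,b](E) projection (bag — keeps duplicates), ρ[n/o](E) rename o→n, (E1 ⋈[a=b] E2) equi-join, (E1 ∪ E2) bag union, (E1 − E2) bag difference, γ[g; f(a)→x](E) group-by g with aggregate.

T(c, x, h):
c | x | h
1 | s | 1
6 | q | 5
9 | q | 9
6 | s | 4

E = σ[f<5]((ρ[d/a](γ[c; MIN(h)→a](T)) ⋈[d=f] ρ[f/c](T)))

Subexpression sizes:
  T → 4
  γ[c; MIN(h)→a](T) → 3
  ρ[d/a](γ[c; MIN(h)→a](T)) → 3
  T → 4
  ρ[f/c](T) → 4
  (ρ[d/a](γ[c; MIN(h)→a](T)) ⋈[d=f] ρ[f/c](T)) → 2
  σ[f<5]((ρ[d/a](γ[c; MIN(h)→a](T)) ⋈[d=f] ρ[f/c](T))) → 1

|E| = 1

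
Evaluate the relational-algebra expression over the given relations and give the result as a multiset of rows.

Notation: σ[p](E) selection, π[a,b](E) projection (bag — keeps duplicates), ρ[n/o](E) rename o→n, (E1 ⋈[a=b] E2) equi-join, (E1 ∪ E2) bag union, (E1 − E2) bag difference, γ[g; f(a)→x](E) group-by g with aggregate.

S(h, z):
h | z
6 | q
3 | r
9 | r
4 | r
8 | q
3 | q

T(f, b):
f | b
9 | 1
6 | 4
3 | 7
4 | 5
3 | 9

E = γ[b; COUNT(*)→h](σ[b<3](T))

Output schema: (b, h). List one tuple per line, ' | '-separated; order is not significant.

Per-node cardinality:
  T → 5
  σ[b<3](T) → 1
  γ[b; COUNT(*)→h](σ[b<3](T)) → 1

== RESULT ==
b | h
1 | 1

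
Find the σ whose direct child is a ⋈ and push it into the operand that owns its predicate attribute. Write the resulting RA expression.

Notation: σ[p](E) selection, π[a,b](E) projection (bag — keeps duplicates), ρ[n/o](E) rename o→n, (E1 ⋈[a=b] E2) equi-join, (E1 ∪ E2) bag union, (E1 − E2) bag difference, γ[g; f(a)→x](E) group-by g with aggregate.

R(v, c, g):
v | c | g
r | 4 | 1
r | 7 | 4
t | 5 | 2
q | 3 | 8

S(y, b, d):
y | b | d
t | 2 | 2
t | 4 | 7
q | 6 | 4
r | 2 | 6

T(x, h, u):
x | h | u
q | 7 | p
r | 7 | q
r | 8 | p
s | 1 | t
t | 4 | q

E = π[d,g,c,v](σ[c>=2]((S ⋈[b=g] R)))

σ filters on c, owned by the right side.
E' = π[d,g,c,v]((S ⋈[b=g] σ[c>=2](R)))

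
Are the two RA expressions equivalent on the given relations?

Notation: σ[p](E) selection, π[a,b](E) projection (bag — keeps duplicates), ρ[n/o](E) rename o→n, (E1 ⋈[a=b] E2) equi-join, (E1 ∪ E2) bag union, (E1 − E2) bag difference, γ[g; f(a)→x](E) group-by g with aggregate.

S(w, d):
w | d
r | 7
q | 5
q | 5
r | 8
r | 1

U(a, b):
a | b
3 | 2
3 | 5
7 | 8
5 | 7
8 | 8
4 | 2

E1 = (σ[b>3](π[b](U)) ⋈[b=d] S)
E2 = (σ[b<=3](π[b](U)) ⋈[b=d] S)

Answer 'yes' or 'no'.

E1 per-node cardinality:
  U → 6
  π[b](U) → 6
  σ[b>3](π[b](U)) → 4
  S → 5
  (σ[b>3](π[b](U)) ⋈[b=d] S) → 5
E2 per-node cardinality:
  U → 6
  π[b](U) → 6
  σ[b<=3](π[b](U)) → 2
  S → 5
  (σ[b<=3](π[b](U)) ⋈[b=d] S) → 0

E1 result:
b | w | d
5 | q | 5
5 | q | 5
7 | r | 7
8 | r | 8
8 | r | 8
E2 result:
b | w | d
(0 rows)
Witness: (5, 'q', 5) appears 2× in E1 but 0× in E2.

no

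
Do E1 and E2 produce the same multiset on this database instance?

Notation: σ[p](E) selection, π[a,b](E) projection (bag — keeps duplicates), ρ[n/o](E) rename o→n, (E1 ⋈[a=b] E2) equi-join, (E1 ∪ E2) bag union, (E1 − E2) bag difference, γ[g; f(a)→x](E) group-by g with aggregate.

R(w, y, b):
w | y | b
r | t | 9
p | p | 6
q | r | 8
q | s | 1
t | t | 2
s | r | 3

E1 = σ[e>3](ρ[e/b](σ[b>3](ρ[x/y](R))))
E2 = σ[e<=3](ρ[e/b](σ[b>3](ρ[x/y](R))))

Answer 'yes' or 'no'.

E1 subexpression sizes:
  R → 6
  ρ[x/y](R) → 6
  σ[b>3](ρ[x/y](R)) → 3
  ρ[e/b](σ[b>3](ρ[x/y](R))) → 3
  σ[e>3](ρ[e/b](σ[b>3](ρ[x/y](R)))) → 3
E2 subexpression sizes:
  R → 6
  ρ[x/y](R) → 6
  σ[b>3](ρ[x/y](R)) → 3
  ρ[e/b](σ[b>3](ρ[x/y](R))) → 3
  σ[e<=3](ρ[e/b](σ[b>3](ρ[x/y](R)))) → 0

E1 result:
w | x | e
p | p | 6
q | r | 8
r | t | 9
E2 result:
w | x | e
(0 rows)
Witness: ('p', 'p', 6) appears 1× in E1 but 0× in E2.

no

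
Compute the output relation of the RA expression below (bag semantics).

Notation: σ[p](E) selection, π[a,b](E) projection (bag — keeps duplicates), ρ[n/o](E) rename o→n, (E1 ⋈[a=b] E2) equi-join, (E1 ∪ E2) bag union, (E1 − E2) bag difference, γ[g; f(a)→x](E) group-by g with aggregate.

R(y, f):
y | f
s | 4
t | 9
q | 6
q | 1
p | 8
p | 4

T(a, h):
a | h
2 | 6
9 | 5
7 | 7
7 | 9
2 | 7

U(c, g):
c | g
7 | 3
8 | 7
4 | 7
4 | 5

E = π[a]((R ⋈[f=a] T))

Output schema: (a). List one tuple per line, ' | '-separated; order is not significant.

Stepwise |·|:
  R → 6
  T → 5
  (R ⋈[f=a] T) → 1
  π[a]((R ⋈[f=a] T)) → 1

== RESULT ==
a
9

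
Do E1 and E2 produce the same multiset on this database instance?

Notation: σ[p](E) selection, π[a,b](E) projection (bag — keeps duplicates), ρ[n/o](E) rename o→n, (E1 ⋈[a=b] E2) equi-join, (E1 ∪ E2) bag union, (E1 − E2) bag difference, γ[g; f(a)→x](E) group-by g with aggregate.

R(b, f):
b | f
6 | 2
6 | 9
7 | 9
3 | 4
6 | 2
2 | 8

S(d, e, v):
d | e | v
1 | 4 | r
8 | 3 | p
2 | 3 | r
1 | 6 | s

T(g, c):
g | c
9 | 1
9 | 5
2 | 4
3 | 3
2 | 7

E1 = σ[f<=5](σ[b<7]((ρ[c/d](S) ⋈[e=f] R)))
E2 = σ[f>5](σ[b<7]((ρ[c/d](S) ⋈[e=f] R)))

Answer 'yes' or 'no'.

E1 subexpression sizes:
  S → 4
  ρ[c/d](S) → 4
  R → 6
  (ρ[c/d](S) ⋈[e=f] R) → 1
  σ[b<7]((ρ[c/d](S) ⋈[e=f] R)) → 1
  σ[f<=5](σ[b<7]((ρ[c/d](S) ⋈[e=f] R))) → 1
E2 subexpression sizes:
  S → 4
  ρ[c/d](S) → 4
  R → 6
  (ρ[c/d](S) ⋈[e=f] R) → 1
  σ[b<7]((ρ[c/d](S) ⋈[e=f] R)) → 1
  σ[f>5](σ[b<7]((ρ[c/d](S) ⋈[e=f] R))) → 0

E1 result:
c | e | v | b | f
1 | 4 | r | 3 | 4
E2 result:
c | e | v | b | f
(0 rows)
Witness: (1, 4, 'r', 3, 4) appears 1× in E1 but 0× in E2.

no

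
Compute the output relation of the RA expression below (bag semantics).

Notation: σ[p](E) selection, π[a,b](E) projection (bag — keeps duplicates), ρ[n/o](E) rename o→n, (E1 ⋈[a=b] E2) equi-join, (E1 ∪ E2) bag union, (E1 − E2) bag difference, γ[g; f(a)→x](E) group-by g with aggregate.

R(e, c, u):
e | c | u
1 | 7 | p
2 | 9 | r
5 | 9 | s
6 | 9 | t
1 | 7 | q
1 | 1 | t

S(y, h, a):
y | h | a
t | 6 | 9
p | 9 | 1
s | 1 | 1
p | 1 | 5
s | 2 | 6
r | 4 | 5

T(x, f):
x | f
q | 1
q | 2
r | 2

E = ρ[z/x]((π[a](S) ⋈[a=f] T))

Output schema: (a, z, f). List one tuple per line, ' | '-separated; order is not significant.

Subexpression sizes:
  S → 6
  π[a](S) → 6
  T → 3
  (π[a](S) ⋈[a=f] T) → 2
  ρ[z/x]((π[a](S) ⋈[a=f] T)) → 2

== RESULT ==
a | z | f
1 | q | 1
1 | q | 1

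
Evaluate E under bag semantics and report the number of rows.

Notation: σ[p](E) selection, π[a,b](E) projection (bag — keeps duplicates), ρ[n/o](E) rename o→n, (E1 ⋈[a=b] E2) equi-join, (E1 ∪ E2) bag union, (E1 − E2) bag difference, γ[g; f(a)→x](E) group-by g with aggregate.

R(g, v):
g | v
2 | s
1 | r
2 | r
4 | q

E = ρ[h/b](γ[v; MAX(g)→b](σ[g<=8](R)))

Stepwise |·|:
  R → 4
  σ[g<=8](R) → 4
  γ[v; MAX(g)→b](σ[g<=8](R)) → 3
  ρ[h/b](γ[v; MAX(g)→b](σ[g<=8](R))) → 3

|E| = 3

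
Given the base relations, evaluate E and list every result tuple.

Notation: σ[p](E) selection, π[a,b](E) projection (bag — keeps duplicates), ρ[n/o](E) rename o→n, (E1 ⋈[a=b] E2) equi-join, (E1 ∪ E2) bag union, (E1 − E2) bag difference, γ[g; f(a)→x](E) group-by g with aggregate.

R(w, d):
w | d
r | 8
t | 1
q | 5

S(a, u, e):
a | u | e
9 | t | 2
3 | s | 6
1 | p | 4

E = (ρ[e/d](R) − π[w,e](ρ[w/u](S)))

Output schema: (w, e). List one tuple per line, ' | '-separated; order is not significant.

Subexpression sizes:
  R → 3
  ρ[e/d](R) → 3
  S → 3
  ρ[w/u](S) → 3
  π[w,e](ρ[w/u](S)) → 3
  (ρ[e/d](R) − π[w,e](ρ[w/u](S))) → 3

== RESULT ==
w | e
q | 5
r | 8
t | 1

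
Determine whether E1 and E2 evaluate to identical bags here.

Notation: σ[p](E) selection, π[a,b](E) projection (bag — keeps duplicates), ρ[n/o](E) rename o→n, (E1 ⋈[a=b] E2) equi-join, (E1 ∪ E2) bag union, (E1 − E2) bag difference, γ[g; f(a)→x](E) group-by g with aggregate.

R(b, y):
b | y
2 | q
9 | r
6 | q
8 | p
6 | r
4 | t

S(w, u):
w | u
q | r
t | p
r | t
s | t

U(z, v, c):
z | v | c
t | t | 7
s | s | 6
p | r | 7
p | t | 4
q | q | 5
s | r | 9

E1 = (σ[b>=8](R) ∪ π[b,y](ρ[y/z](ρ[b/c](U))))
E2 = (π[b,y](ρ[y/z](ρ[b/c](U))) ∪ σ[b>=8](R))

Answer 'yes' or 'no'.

E1 per-node cardinality:
  R → 6
  σ[b>=8](R) → 2
  U → 6
  ρ[b/c](U) → 6
  ρ[y/z](ρ[b/c](U)) → 6
  π[b,y](ρ[y/z](ρ[b/c](U))) → 6
  (σ[b>=8](R) ∪ π[b,y](ρ[y/z](ρ[b/c](U)))) → 8
E2 per-node cardinality:
  U → 6
  ρ[b/c](U) → 6
  ρ[y/z](ρ[b/c](U)) → 6
  π[b,y](ρ[y/z](ρ[b/c](U))) → 6
  R → 6
  σ[b>=8](R) → 2
  (π[b,y](ρ[y/z](ρ[b/c](U))) ∪ σ[b>=8](R)) → 8

E1 and E2 produce the same multiset:
b | y
4 | p
5 | q
6 | s
7 | p
7 | t
8 | p
9 | r
9 | s

yes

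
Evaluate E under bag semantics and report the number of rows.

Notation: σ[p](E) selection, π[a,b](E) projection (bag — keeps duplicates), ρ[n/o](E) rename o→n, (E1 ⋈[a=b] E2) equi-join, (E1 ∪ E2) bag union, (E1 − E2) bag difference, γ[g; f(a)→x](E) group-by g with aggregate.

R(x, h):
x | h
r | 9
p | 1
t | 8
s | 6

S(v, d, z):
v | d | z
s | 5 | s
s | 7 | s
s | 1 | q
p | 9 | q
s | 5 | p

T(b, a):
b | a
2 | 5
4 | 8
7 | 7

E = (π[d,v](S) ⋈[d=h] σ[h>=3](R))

Stepwise |·|:
  S → 5
  π[d,v](S) → 5
  R → 4
  σ[h>=3](R) → 3
  (π[d,v](S) ⋈[d=h] σ[h>=3](R)) → 1

|E| = 1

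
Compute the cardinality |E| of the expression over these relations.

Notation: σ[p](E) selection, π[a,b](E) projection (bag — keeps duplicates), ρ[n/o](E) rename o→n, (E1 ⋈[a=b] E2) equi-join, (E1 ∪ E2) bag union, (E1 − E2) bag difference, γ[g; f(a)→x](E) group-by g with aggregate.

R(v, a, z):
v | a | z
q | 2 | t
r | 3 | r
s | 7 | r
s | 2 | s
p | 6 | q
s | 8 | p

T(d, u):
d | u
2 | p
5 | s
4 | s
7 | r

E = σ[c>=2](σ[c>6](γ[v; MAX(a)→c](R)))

Subexpression sizes:
  R → 6
  γ[v; MAX(a)→c](R) → 4
  σ[c>6](γ[v; MAX(a)→c](R)) → 1
  σ[c>=2](σ[c>6](γ[v; MAX(a)→c](R))) → 1

|E| = 1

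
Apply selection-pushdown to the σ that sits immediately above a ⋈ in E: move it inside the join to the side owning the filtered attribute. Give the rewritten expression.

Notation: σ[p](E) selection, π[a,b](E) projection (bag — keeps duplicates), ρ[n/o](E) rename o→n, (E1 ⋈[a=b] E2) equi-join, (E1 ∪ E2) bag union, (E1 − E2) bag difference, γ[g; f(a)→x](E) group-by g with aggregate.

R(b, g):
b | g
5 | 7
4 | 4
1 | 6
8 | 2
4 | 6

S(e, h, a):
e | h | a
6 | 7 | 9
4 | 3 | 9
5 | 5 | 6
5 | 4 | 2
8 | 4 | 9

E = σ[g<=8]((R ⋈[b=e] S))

σ filters on g, owned by the left side.
E' = (σ[g<=8](R) ⋈[b=e] S)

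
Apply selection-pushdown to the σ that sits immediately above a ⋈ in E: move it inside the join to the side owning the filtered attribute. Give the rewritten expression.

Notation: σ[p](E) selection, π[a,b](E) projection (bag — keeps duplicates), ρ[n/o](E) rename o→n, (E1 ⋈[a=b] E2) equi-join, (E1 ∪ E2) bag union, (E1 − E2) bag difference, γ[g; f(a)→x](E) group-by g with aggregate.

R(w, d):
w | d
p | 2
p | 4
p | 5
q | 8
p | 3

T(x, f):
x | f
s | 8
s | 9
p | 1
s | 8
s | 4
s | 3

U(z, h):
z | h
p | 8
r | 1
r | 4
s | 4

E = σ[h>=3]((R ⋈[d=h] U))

σ filters on h, owned by the right side.
E' = (R ⋈[d=h] σ[h>=3](U))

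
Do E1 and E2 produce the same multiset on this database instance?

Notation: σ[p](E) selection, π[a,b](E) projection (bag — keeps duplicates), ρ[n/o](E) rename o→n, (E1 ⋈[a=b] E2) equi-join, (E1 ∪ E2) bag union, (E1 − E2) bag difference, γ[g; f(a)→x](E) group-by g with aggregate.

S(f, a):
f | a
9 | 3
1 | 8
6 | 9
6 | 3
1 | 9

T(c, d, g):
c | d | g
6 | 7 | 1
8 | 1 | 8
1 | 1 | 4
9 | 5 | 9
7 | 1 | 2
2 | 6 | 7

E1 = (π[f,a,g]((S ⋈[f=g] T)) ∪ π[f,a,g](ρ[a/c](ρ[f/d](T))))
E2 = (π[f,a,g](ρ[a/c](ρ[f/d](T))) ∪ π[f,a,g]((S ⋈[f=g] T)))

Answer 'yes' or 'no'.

E1 stepwise |·|:
  S → 5
  T → 6
  (S ⋈[f=g] T) → 3
  π[f,a,g]((S ⋈[f=g] T)) → 3
  T → 6
  ρ[f/d](T) → 6
  ρ[a/c](ρ[f/d](T)) → 6
  π[f,a,g](ρ[a/c](ρ[f/d](T))) → 6
  (π[f,a,g]((S ⋈[f=g] T)) ∪ π[f,a,g](ρ[a/c](ρ[f/d](T)))) → 9
E2 stepwise |·|:
  T → 6
  ρ[f/d](T) → 6
  ρ[a/c](ρ[f/d](T)) → 6
  π[f,a,g](ρ[a/c](ρ[f/d](T))) → 6
  S → 5
  T → 6
  (S ⋈[f=g] T) → 3
  π[f,a,g]((S ⋈[f=g] T)) → 3
  (π[f,a,g](ρ[a/c](ρ[f/d](T))) ∪ π[f,a,g]((S ⋈[f=g] T))) → 9

E1 and E2 produce the same multiset:
f | a | g
1 | 1 | 4
1 | 7 | 2
1 | 8 | 1
1 | 8 | 8
1 | 9 | 1
5 | 9 | 9
6 | 2 | 7
7 | 6 | 1
9 | 3 | 9

yes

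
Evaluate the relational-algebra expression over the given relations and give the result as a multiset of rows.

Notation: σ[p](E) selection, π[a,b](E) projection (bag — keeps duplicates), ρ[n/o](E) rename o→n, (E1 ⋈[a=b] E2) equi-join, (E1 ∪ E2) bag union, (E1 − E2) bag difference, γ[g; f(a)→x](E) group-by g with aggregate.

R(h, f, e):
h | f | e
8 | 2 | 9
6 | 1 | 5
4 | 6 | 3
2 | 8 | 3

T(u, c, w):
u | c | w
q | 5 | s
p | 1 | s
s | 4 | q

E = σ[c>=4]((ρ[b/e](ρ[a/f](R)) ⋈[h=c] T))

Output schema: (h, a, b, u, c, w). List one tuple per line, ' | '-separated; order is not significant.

Subexpression sizes:
  R → 4
  ρ[a/f](R) → 4
  ρ[b/e](ρ[a/f](R)) → 4
  T → 3
  (ρ[b/e](ρ[a/f](R)) ⋈[h=c] T) → 1
  σ[c>=4]((ρ[b/e](ρ[a/f](R)) ⋈[h=c] T)) → 1

== RESULT ==
h | a | b | u | c | w
4 | 6 | 3 | s | 4 | q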